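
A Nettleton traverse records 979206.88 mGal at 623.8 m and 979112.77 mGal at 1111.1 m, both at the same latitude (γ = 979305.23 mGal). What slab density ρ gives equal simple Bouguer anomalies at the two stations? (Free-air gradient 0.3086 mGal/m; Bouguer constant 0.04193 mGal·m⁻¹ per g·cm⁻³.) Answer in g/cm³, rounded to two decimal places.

Δg_obs = 979112.77 − 979206.88 = -94.11 mGal over Δh = 1111.1 − 623.8 = 487.3 m
Equal Bouguer anomalies ⇒ Δg_obs + (0.3086 − 0.04193ρ)·Δh = 0
0.3086 − 0.04193ρ = −Δg_obs/Δh = 0.19313
ρ = (0.3086 − 0.19313) / 0.04193 = 2.75 g/cm³

2.75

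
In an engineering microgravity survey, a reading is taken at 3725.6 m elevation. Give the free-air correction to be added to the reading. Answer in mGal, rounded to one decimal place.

Free-air correction = 0.3086 × 3725.6 = 1149.7 mGal

1149.7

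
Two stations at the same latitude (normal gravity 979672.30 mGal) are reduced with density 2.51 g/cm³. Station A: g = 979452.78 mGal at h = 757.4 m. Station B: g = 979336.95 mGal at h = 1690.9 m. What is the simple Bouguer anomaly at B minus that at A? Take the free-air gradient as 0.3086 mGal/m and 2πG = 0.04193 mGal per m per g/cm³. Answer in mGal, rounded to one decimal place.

74.0

Δg_SB(A) = 979452.78 − 979672.30 + 0.3086×757.4 − 0.04193×2.51×757.4 = -65.50 mGal
Δg_SB(B) = 979336.95 − 979672.30 + 0.3086×1690.9 − 0.04193×2.51×1690.9 = 8.50 mGal
Difference = 8.50 − (-65.50) = 74.00 mGal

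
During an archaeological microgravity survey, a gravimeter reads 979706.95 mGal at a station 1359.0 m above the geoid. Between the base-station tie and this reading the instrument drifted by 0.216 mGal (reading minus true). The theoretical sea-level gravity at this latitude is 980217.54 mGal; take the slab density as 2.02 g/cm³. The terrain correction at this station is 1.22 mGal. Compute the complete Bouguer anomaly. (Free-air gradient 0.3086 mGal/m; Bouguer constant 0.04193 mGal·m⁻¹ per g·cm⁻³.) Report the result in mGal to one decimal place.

-205.3

Drift-corrected reading = 979706.95 − (0.216) = 979706.734 mGal
Free-air correction = 0.3086 × 1359.0 = 419.39 mGal
Free-air anomaly = 979706.734 − 980217.54 + (419.39) = -91.416 mGal
Bouguer slab correction = 0.04193 × 2.02 × 1359.0 = 115.11 mGal
Simple Bouguer anomaly = -91.416 − (115.11) = -206.526 mGal
Complete Bouguer anomaly = -206.526 + 1.22 = -205.306 mGal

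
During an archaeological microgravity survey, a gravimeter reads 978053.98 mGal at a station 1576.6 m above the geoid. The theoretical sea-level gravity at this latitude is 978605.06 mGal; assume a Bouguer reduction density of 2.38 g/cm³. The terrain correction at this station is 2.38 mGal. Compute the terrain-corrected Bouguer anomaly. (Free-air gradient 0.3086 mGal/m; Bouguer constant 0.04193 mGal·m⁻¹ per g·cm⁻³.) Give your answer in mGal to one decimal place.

-219.5

Free-air correction = 0.3086 × 1576.6 = 486.54 mGal
Free-air anomaly = 978053.98 − 978605.06 + (486.54) = -64.54 mGal
Bouguer slab correction = 0.04193 × 2.38 × 1576.6 = 157.33 mGal
Simple Bouguer anomaly = -64.54 − (157.33) = -221.87 mGal
Complete Bouguer anomaly = -221.87 + 2.38 = -219.49 mGal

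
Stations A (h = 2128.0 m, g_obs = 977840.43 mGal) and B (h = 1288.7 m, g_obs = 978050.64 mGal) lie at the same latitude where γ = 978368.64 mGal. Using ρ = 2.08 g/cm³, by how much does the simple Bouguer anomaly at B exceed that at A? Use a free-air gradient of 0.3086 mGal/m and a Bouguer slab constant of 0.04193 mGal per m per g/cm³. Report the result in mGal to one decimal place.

Δg_SB(A) = 977840.43 − 978368.64 + 0.3086×2128.0 − 0.04193×2.08×2128.0 = -57.10 mGal
Δg_SB(B) = 978050.64 − 978368.64 + 0.3086×1288.7 − 0.04193×2.08×1288.7 = -32.70 mGal
Difference = -32.70 − (-57.10) = 24.40 mGal

24.4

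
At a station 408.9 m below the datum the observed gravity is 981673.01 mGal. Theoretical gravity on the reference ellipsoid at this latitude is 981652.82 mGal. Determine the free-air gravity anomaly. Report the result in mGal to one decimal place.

Free-air correction = 0.3086 × -408.9 = -126.19 mGal
Free-air anomaly = 981673.01 − 981652.82 + (-126.19) = -106.00 mGal

-106.0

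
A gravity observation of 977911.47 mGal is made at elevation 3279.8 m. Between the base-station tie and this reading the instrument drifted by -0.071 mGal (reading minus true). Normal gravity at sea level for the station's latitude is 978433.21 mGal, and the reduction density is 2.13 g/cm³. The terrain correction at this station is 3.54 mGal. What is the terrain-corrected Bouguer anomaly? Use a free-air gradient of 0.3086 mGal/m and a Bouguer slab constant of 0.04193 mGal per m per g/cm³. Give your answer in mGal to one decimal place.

Drift-corrected reading = 977911.47 − (-0.071) = 977911.541 mGal
Free-air correction = 0.3086 × 3279.8 = 1012.15 mGal
Free-air anomaly = 977911.541 − 978433.21 + (1012.15) = 490.481 mGal
Bouguer slab correction = 0.04193 × 2.13 × 3279.8 = 292.92 mGal
Simple Bouguer anomaly = 490.481 − (292.92) = 197.561 mGal
Complete Bouguer anomaly = 197.561 + 3.54 = 201.101 mGal

201.1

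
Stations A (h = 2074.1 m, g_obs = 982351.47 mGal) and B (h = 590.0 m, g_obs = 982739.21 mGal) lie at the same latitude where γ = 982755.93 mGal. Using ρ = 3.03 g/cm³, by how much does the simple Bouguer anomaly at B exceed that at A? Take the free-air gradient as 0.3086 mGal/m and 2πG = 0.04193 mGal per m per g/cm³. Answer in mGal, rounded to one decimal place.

118.3

Δg_SB(A) = 982351.47 − 982755.93 + 0.3086×2074.1 − 0.04193×3.03×2074.1 = -27.90 mGal
Δg_SB(B) = 982739.21 − 982755.93 + 0.3086×590.0 − 0.04193×3.03×590.0 = 90.40 mGal
Difference = 90.40 − (-27.90) = 118.30 mGal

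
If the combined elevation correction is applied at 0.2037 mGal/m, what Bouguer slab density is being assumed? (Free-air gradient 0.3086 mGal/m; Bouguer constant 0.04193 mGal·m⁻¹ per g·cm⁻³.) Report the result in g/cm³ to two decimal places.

0.2037 = 0.3086 − 0.04193 × ρ
ρ = (0.3086 − 0.2037) / 0.04193 = 2.50 g/cm³

2.50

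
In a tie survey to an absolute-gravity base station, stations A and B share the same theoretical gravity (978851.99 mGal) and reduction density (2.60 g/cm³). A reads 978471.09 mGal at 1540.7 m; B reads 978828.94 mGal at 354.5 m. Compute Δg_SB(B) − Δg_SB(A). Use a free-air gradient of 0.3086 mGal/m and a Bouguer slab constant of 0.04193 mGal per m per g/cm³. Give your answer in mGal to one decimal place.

121.1

Δg_SB(A) = 978471.09 − 978851.99 + 0.3086×1540.7 − 0.04193×2.60×1540.7 = -73.40 mGal
Δg_SB(B) = 978828.94 − 978851.99 + 0.3086×354.5 − 0.04193×2.60×354.5 = 47.70 mGal
Difference = 47.70 − (-73.40) = 121.10 mGal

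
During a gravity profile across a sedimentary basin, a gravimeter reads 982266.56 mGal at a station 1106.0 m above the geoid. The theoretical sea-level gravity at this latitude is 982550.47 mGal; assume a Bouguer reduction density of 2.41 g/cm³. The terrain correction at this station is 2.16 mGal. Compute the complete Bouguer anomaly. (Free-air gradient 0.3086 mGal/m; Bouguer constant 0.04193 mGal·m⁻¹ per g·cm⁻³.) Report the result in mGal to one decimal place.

-52.2

Free-air correction = 0.3086 × 1106.0 = 341.31 mGal
Free-air anomaly = 982266.56 − 982550.47 + (341.31) = 57.40 mGal
Bouguer slab correction = 0.04193 × 2.41 × 1106.0 = 111.76 mGal
Simple Bouguer anomaly = 57.40 − (111.76) = -54.36 mGal
Complete Bouguer anomaly = -54.36 + 2.16 = -52.20 mGal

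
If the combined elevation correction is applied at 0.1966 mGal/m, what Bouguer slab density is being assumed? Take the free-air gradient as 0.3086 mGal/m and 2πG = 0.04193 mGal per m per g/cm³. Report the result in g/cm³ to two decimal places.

0.1966 = 0.3086 − 0.04193 × ρ
ρ = (0.3086 − 0.1966) / 0.04193 = 2.67 g/cm³

2.67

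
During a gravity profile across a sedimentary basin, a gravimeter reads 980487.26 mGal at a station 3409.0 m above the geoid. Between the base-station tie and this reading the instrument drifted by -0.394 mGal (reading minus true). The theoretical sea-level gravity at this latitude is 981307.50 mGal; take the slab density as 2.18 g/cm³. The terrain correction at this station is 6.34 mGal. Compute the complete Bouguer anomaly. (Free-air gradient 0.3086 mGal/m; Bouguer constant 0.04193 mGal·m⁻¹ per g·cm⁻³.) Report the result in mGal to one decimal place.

Drift-corrected reading = 980487.26 − (-0.394) = 980487.654 mGal
Free-air correction = 0.3086 × 3409.0 = 1052.02 mGal
Free-air anomaly = 980487.654 − 981307.50 + (1052.02) = 232.174 mGal
Bouguer slab correction = 0.04193 × 2.18 × 3409.0 = 311.61 mGal
Simple Bouguer anomaly = 232.174 − (311.61) = -79.436 mGal
Complete Bouguer anomaly = -79.436 + 6.34 = -73.096 mGal

-73.1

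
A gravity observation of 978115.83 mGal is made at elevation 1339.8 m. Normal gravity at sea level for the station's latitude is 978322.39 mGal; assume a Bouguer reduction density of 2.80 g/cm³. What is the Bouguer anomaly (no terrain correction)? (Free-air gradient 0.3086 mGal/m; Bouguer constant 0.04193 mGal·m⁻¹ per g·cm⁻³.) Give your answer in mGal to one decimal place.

49.6

Free-air correction = 0.3086 × 1339.8 = 413.46 mGal
Free-air anomaly = 978115.83 − 978322.39 + (413.46) = 206.90 mGal
Bouguer slab correction = 0.04193 × 2.80 × 1339.8 = 157.30 mGal
Simple Bouguer anomaly = 206.90 − (157.30) = 49.60 mGal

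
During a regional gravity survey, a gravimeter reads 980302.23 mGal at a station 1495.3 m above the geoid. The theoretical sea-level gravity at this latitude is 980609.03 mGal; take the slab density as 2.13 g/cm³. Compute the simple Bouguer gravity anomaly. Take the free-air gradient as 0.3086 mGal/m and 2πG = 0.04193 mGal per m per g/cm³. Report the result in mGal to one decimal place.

21.1

Free-air correction = 0.3086 × 1495.3 = 461.45 mGal
Free-air anomaly = 980302.23 − 980609.03 + (461.45) = 154.65 mGal
Bouguer slab correction = 0.04193 × 2.13 × 1495.3 = 133.55 mGal
Simple Bouguer anomaly = 154.65 − (133.55) = 21.10 mGal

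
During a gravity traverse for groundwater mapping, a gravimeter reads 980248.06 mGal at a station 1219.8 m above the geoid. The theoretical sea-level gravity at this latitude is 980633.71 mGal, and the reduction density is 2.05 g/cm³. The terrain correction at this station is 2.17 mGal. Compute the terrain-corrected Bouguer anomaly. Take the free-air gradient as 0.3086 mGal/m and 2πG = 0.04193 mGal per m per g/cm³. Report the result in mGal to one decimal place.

-111.9

Free-air correction = 0.3086 × 1219.8 = 376.43 mGal
Free-air anomaly = 980248.06 − 980633.71 + (376.43) = -9.22 mGal
Bouguer slab correction = 0.04193 × 2.05 × 1219.8 = 104.85 mGal
Simple Bouguer anomaly = -9.22 − (104.85) = -114.07 mGal
Complete Bouguer anomaly = -114.07 + 2.17 = -111.90 mGal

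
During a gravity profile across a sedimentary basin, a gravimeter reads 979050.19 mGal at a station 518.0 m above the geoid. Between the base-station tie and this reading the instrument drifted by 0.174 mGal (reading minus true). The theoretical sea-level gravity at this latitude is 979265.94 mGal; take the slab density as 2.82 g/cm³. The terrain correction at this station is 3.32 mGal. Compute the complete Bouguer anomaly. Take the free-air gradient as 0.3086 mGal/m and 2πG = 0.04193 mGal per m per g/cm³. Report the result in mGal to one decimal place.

-114.0

Drift-corrected reading = 979050.19 − (0.174) = 979050.016 mGal
Free-air correction = 0.3086 × 518.0 = 159.85 mGal
Free-air anomaly = 979050.016 − 979265.94 + (159.85) = -56.074 mGal
Bouguer slab correction = 0.04193 × 2.82 × 518.0 = 61.25 mGal
Simple Bouguer anomaly = -56.074 − (61.25) = -117.324 mGal
Complete Bouguer anomaly = -117.324 + 3.32 = -114.004 mGal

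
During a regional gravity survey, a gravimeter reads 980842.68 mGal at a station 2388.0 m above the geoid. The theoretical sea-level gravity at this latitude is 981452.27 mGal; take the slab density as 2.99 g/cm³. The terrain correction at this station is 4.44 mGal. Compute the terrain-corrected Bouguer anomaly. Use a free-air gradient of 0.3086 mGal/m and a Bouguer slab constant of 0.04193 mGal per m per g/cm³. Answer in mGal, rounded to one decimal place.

-167.6

Free-air correction = 0.3086 × 2388.0 = 736.94 mGal
Free-air anomaly = 980842.68 − 981452.27 + (736.94) = 127.35 mGal
Bouguer slab correction = 0.04193 × 2.99 × 2388.0 = 299.39 mGal
Simple Bouguer anomaly = 127.35 − (299.39) = -172.04 mGal
Complete Bouguer anomaly = -172.04 + 4.44 = -167.60 mGal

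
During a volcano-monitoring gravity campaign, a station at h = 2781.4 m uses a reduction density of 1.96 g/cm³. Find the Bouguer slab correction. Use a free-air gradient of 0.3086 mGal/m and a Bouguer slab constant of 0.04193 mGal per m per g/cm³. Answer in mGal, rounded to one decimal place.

Bouguer slab correction = 0.04193 × 1.96 × 2781.4 = 228.6 mGal

228.6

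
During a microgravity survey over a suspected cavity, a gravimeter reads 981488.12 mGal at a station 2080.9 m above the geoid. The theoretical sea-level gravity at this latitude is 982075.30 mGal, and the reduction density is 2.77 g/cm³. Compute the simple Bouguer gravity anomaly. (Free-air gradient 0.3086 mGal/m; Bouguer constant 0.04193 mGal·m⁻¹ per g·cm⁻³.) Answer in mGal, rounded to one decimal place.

-186.7

Free-air correction = 0.3086 × 2080.9 = 642.17 mGal
Free-air anomaly = 981488.12 − 982075.30 + (642.17) = 54.99 mGal
Bouguer slab correction = 0.04193 × 2.77 × 2080.9 = 241.69 mGal
Simple Bouguer anomaly = 54.99 − (241.69) = -186.70 mGal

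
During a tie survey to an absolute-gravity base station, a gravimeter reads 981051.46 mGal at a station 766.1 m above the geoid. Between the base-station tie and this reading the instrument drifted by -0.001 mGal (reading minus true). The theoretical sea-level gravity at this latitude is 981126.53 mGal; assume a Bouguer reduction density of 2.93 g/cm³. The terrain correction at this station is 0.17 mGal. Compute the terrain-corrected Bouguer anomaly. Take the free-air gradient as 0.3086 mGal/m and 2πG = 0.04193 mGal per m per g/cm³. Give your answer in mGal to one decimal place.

Drift-corrected reading = 981051.46 − (-0.001) = 981051.461 mGal
Free-air correction = 0.3086 × 766.1 = 236.42 mGal
Free-air anomaly = 981051.461 − 981126.53 + (236.42) = 161.351 mGal
Bouguer slab correction = 0.04193 × 2.93 × 766.1 = 94.12 mGal
Simple Bouguer anomaly = 161.351 − (94.12) = 67.231 mGal
Complete Bouguer anomaly = 67.231 + 0.17 = 67.401 mGal

67.4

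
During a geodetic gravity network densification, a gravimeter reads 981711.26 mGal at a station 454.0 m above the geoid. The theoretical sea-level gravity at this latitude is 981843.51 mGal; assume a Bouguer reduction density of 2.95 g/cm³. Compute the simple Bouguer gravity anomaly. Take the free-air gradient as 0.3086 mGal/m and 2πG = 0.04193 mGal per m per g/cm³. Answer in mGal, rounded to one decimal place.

Free-air correction = 0.3086 × 454.0 = 140.10 mGal
Free-air anomaly = 981711.26 − 981843.51 + (140.10) = 7.85 mGal
Bouguer slab correction = 0.04193 × 2.95 × 454.0 = 56.16 mGal
Simple Bouguer anomaly = 7.85 − (56.16) = -48.31 mGal

-48.3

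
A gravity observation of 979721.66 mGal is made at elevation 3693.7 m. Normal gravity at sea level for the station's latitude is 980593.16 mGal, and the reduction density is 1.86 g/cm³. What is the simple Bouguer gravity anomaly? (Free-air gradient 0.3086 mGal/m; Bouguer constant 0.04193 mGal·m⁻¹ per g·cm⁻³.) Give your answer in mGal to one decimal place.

-19.7

Free-air correction = 0.3086 × 3693.7 = 1139.88 mGal
Free-air anomaly = 979721.66 − 980593.16 + (1139.88) = 268.38 mGal
Bouguer slab correction = 0.04193 × 1.86 × 3693.7 = 288.07 mGal
Simple Bouguer anomaly = 268.38 − (288.07) = -19.69 mGal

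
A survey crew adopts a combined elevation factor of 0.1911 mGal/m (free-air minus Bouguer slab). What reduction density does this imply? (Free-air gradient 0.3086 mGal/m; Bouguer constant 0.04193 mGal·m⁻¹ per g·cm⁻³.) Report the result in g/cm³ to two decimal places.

2.80

0.1911 = 0.3086 − 0.04193 × ρ
ρ = (0.3086 − 0.1911) / 0.04193 = 2.80 g/cm³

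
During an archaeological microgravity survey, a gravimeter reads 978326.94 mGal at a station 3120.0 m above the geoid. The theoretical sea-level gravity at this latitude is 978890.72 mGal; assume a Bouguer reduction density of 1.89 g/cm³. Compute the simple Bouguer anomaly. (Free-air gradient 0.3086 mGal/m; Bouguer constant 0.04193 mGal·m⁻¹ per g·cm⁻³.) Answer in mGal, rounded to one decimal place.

Free-air correction = 0.3086 × 3120.0 = 962.83 mGal
Free-air anomaly = 978326.94 − 978890.72 + (962.83) = 399.05 mGal
Bouguer slab correction = 0.04193 × 1.89 × 3120.0 = 247.25 mGal
Simple Bouguer anomaly = 399.05 − (247.25) = 151.80 mGal

151.8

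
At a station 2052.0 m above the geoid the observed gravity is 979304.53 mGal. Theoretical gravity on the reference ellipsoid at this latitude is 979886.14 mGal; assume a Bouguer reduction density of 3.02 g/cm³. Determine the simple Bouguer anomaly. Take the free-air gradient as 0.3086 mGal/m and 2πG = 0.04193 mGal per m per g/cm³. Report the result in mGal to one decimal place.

Free-air correction = 0.3086 × 2052.0 = 633.25 mGal
Free-air anomaly = 979304.53 − 979886.14 + (633.25) = 51.64 mGal
Bouguer slab correction = 0.04193 × 3.02 × 2052.0 = 259.84 mGal
Simple Bouguer anomaly = 51.64 − (259.84) = -208.20 mGal

-208.2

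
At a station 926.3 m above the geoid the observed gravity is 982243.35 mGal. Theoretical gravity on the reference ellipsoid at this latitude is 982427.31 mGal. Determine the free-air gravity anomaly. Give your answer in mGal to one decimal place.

101.9

Free-air correction = 0.3086 × 926.3 = 285.86 mGal
Free-air anomaly = 982243.35 − 982427.31 + (285.86) = 101.90 mGal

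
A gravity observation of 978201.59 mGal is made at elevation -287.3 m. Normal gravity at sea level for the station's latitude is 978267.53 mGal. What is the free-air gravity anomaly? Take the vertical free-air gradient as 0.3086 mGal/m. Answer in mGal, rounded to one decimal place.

Free-air correction = 0.3086 × -287.3 = -88.66 mGal
Free-air anomaly = 978201.59 − 978267.53 + (-88.66) = -154.60 mGal

-154.6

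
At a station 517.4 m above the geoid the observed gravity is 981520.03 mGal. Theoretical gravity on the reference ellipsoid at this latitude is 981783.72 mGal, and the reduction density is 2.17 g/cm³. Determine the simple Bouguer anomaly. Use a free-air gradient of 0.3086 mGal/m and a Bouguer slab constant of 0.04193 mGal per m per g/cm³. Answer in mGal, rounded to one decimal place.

Free-air correction = 0.3086 × 517.4 = 159.67 mGal
Free-air anomaly = 981520.03 − 981783.72 + (159.67) = -104.02 mGal
Bouguer slab correction = 0.04193 × 2.17 × 517.4 = 47.08 mGal
Simple Bouguer anomaly = -104.02 − (47.08) = -151.10 mGal

-151.1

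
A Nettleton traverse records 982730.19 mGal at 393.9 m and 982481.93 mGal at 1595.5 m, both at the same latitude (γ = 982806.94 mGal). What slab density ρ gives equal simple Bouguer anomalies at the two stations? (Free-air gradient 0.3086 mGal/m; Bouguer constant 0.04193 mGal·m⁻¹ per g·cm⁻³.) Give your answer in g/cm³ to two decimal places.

Δg_obs = 982481.93 − 982730.19 = -248.26 mGal over Δh = 1595.5 − 393.9 = 1201.6 m
Equal Bouguer anomalies ⇒ Δg_obs + (0.3086 − 0.04193ρ)·Δh = 0
0.3086 − 0.04193ρ = −Δg_obs/Δh = 0.20661
ρ = (0.3086 − 0.20661) / 0.04193 = 2.43 g/cm³

2.43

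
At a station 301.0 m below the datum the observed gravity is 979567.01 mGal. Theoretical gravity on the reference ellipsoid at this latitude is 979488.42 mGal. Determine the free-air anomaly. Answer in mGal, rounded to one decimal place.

-14.3

Free-air correction = 0.3086 × -301.0 = -92.89 mGal
Free-air anomaly = 979567.01 − 979488.42 + (-92.89) = -14.30 mGal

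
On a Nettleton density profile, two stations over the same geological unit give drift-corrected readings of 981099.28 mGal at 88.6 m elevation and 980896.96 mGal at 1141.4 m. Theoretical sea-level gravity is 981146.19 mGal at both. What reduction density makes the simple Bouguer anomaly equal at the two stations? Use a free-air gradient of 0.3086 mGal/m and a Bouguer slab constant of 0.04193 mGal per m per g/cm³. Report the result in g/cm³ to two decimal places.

2.78

Δg_obs = 980896.96 − 981099.28 = -202.32 mGal over Δh = 1141.4 − 88.6 = 1052.8 m
Equal Bouguer anomalies ⇒ Δg_obs + (0.3086 − 0.04193ρ)·Δh = 0
0.3086 − 0.04193ρ = −Δg_obs/Δh = 0.19217
ρ = (0.3086 − 0.19217) / 0.04193 = 2.78 g/cm³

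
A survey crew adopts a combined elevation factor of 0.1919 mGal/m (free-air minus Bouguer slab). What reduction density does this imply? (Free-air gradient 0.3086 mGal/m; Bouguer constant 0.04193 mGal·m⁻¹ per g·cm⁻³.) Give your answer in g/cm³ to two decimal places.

2.78

0.1919 = 0.3086 − 0.04193 × ρ
ρ = (0.3086 − 0.1919) / 0.04193 = 2.78 g/cm³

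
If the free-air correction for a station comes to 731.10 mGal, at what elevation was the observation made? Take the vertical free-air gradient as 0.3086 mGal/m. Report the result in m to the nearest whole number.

2369

h = 731.10 / 0.3086 = 2369.09 m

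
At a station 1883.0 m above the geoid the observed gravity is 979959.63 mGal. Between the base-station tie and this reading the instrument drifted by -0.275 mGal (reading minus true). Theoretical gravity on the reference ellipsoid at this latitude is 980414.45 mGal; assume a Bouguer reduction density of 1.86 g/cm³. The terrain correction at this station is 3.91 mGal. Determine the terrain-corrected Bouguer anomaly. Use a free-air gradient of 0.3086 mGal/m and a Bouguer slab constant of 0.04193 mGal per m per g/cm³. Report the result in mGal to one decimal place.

Drift-corrected reading = 979959.63 − (-0.275) = 979959.905 mGal
Free-air correction = 0.3086 × 1883.0 = 581.09 mGal
Free-air anomaly = 979959.905 − 980414.45 + (581.09) = 126.545 mGal
Bouguer slab correction = 0.04193 × 1.86 × 1883.0 = 146.85 mGal
Simple Bouguer anomaly = 126.545 − (146.85) = -20.305 mGal
Complete Bouguer anomaly = -20.305 + 3.91 = -16.395 mGal

-16.4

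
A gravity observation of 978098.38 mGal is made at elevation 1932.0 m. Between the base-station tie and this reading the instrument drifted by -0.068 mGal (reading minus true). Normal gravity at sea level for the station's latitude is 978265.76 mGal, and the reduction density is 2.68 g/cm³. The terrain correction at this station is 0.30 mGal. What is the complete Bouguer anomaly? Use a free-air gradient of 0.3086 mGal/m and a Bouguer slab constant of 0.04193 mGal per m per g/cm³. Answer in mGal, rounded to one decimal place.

212.1

Drift-corrected reading = 978098.38 − (-0.068) = 978098.448 mGal
Free-air correction = 0.3086 × 1932.0 = 596.22 mGal
Free-air anomaly = 978098.448 − 978265.76 + (596.22) = 428.908 mGal
Bouguer slab correction = 0.04193 × 2.68 × 1932.0 = 217.10 mGal
Simple Bouguer anomaly = 428.908 − (217.10) = 211.808 mGal
Complete Bouguer anomaly = 211.808 + 0.30 = 212.108 mGal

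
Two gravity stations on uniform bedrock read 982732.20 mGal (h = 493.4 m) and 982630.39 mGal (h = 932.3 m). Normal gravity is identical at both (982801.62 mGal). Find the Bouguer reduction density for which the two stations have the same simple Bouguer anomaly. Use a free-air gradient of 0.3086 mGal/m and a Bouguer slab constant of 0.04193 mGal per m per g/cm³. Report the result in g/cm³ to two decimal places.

1.83

Δg_obs = 982630.39 − 982732.20 = -101.81 mGal over Δh = 932.3 − 493.4 = 438.9 m
Equal Bouguer anomalies ⇒ Δg_obs + (0.3086 − 0.04193ρ)·Δh = 0
0.3086 − 0.04193ρ = −Δg_obs/Δh = 0.23197
ρ = (0.3086 − 0.23197) / 0.04193 = 1.83 g/cm³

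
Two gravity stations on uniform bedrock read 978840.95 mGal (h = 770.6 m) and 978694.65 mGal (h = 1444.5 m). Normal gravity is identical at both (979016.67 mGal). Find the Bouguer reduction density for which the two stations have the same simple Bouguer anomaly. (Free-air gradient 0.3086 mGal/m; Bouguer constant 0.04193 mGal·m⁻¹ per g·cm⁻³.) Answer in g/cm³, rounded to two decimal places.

2.18

Δg_obs = 978694.65 − 978840.95 = -146.30 mGal over Δh = 1444.5 − 770.6 = 673.9 m
Equal Bouguer anomalies ⇒ Δg_obs + (0.3086 − 0.04193ρ)·Δh = 0
0.3086 − 0.04193ρ = −Δg_obs/Δh = 0.21709
ρ = (0.3086 − 0.21709) / 0.04193 = 2.18 g/cm³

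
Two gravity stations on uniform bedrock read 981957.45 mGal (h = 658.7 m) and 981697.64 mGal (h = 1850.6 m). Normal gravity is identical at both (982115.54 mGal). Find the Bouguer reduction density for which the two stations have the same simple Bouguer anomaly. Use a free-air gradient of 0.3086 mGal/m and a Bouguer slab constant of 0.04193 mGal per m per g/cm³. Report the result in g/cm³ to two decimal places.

Δg_obs = 981697.64 − 981957.45 = -259.81 mGal over Δh = 1850.6 − 658.7 = 1191.9 m
Equal Bouguer anomalies ⇒ Δg_obs + (0.3086 − 0.04193ρ)·Δh = 0
0.3086 − 0.04193ρ = −Δg_obs/Δh = 0.21798
ρ = (0.3086 − 0.21798) / 0.04193 = 2.16 g/cm³

2.16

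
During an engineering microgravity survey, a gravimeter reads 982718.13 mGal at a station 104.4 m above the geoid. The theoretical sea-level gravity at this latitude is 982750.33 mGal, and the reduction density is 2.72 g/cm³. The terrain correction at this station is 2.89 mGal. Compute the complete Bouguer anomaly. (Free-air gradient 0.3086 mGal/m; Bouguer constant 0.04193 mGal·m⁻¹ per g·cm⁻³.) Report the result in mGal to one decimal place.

-9.0

Free-air correction = 0.3086 × 104.4 = 32.22 mGal
Free-air anomaly = 982718.13 − 982750.33 + (32.22) = 0.02 mGal
Bouguer slab correction = 0.04193 × 2.72 × 104.4 = 11.91 mGal
Simple Bouguer anomaly = 0.02 − (11.91) = -11.89 mGal
Complete Bouguer anomaly = -11.89 + 2.89 = -9.00 mGal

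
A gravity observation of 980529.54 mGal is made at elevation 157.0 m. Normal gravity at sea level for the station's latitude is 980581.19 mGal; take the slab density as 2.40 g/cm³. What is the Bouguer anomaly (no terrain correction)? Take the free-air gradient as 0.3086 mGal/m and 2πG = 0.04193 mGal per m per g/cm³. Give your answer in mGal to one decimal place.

Free-air correction = 0.3086 × 157.0 = 48.45 mGal
Free-air anomaly = 980529.54 − 980581.19 + (48.45) = -3.20 mGal
Bouguer slab correction = 0.04193 × 2.40 × 157.0 = 15.80 mGal
Simple Bouguer anomaly = -3.20 − (15.80) = -19.00 mGal

-19.0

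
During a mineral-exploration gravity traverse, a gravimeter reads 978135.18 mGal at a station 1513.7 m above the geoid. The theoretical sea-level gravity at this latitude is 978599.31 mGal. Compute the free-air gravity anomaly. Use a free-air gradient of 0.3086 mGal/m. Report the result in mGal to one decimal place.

Free-air correction = 0.3086 × 1513.7 = 467.13 mGal
Free-air anomaly = 978135.18 − 978599.31 + (467.13) = 3.00 mGal

3.0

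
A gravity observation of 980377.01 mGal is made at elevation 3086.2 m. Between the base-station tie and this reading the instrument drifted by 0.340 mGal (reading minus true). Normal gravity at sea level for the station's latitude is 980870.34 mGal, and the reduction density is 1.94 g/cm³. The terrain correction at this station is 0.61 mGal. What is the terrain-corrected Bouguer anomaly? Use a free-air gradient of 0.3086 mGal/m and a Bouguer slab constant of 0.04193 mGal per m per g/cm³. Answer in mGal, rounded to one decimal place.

Drift-corrected reading = 980377.01 − (0.340) = 980376.670 mGal
Free-air correction = 0.3086 × 3086.2 = 952.40 mGal
Free-air anomaly = 980376.670 − 980870.34 + (952.40) = 458.730 mGal
Bouguer slab correction = 0.04193 × 1.94 × 3086.2 = 251.04 mGal
Simple Bouguer anomaly = 458.730 − (251.04) = 207.690 mGal
Complete Bouguer anomaly = 207.690 + 0.61 = 208.300 mGal

208.3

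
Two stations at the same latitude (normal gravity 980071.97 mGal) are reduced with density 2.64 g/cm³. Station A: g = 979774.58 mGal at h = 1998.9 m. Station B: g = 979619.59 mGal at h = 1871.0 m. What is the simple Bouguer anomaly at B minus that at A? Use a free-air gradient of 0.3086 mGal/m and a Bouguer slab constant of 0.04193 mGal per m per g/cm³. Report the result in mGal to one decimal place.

-180.3

Δg_SB(A) = 979774.58 − 980071.97 + 0.3086×1998.9 − 0.04193×2.64×1998.9 = 98.20 mGal
Δg_SB(B) = 979619.59 − 980071.97 + 0.3086×1871.0 − 0.04193×2.64×1871.0 = -82.10 mGal
Difference = -82.10 − (98.20) = -180.30 mGal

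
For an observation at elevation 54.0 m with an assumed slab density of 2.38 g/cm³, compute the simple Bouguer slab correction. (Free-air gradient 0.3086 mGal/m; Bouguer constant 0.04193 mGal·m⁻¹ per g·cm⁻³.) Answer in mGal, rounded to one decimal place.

5.4

Bouguer slab correction = 0.04193 × 2.38 × 54.0 = 5.4 mGal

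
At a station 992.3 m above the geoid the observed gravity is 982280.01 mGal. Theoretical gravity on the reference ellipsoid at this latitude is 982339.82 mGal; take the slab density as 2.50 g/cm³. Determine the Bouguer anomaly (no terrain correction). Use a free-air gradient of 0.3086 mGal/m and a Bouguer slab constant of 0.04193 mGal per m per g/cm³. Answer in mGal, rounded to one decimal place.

Free-air correction = 0.3086 × 992.3 = 306.22 mGal
Free-air anomaly = 982280.01 − 982339.82 + (306.22) = 246.41 mGal
Bouguer slab correction = 0.04193 × 2.50 × 992.3 = 104.02 mGal
Simple Bouguer anomaly = 246.41 − (104.02) = 142.39 mGal

142.4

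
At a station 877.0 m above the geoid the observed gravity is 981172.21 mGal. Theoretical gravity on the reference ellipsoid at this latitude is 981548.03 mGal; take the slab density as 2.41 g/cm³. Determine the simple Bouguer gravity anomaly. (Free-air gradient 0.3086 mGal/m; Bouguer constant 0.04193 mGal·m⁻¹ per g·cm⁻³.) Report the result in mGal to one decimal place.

-193.8

Free-air correction = 0.3086 × 877.0 = 270.64 mGal
Free-air anomaly = 981172.21 − 981548.03 + (270.64) = -105.18 mGal
Bouguer slab correction = 0.04193 × 2.41 × 877.0 = 88.62 mGal
Simple Bouguer anomaly = -105.18 − (88.62) = -193.80 mGal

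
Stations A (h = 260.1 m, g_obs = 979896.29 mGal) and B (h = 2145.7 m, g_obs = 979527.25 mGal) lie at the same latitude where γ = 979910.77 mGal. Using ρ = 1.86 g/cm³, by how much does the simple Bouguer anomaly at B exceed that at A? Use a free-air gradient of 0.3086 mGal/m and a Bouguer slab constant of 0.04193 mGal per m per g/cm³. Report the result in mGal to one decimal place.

65.8

Δg_SB(A) = 979896.29 − 979910.77 + 0.3086×260.1 − 0.04193×1.86×260.1 = 45.50 mGal
Δg_SB(B) = 979527.25 − 979910.77 + 0.3086×2145.7 − 0.04193×1.86×2145.7 = 111.30 mGal
Difference = 111.30 − (45.50) = 65.80 mGal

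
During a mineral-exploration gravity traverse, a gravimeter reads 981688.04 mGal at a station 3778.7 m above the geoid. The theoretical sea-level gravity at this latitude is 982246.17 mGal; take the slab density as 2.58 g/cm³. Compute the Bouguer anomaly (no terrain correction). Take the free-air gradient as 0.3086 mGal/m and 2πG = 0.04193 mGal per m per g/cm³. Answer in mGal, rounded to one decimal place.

199.2

Free-air correction = 0.3086 × 3778.7 = 1166.11 mGal
Free-air anomaly = 981688.04 − 982246.17 + (1166.11) = 607.98 mGal
Bouguer slab correction = 0.04193 × 2.58 × 3778.7 = 408.78 mGal
Simple Bouguer anomaly = 607.98 − (408.78) = 199.20 mGal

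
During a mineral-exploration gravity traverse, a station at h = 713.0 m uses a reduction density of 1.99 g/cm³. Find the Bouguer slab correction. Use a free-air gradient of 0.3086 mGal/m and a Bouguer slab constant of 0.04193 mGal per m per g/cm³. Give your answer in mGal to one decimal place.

Bouguer slab correction = 0.04193 × 1.99 × 713.0 = 59.5 mGal

59.5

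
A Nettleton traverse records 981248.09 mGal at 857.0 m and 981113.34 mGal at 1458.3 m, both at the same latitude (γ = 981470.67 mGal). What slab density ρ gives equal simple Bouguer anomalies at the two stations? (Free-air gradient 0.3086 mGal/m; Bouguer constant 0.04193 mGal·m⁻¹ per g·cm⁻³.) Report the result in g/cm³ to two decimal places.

2.02

Δg_obs = 981113.34 − 981248.09 = -134.75 mGal over Δh = 1458.3 − 857.0 = 601.3 m
Equal Bouguer anomalies ⇒ Δg_obs + (0.3086 − 0.04193ρ)·Δh = 0
0.3086 − 0.04193ρ = −Δg_obs/Δh = 0.22410
ρ = (0.3086 − 0.22410) / 0.04193 = 2.02 g/cm³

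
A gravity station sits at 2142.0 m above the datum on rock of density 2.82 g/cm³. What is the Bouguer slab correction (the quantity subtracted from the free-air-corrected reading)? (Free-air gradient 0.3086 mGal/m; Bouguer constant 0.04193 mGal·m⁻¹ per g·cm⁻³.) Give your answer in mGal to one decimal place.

253.3

Bouguer slab correction = 0.04193 × 2.82 × 2142.0 = 253.3 mGal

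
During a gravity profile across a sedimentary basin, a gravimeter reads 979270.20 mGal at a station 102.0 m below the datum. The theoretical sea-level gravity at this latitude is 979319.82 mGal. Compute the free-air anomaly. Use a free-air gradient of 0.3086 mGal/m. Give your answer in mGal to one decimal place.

Free-air correction = 0.3086 × -102.0 = -31.48 mGal
Free-air anomaly = 979270.20 − 979319.82 + (-31.48) = -81.10 mGal

-81.1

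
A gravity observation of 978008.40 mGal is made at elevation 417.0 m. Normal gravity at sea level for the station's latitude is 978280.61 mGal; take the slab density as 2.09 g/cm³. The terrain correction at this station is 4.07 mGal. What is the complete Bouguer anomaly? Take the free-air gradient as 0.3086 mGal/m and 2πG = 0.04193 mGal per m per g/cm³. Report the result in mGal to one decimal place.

Free-air correction = 0.3086 × 417.0 = 128.69 mGal
Free-air anomaly = 978008.40 − 978280.61 + (128.69) = -143.52 mGal
Bouguer slab correction = 0.04193 × 2.09 × 417.0 = 36.54 mGal
Simple Bouguer anomaly = -143.52 − (36.54) = -180.06 mGal
Complete Bouguer anomaly = -180.06 + 4.07 = -175.99 mGal

-176.0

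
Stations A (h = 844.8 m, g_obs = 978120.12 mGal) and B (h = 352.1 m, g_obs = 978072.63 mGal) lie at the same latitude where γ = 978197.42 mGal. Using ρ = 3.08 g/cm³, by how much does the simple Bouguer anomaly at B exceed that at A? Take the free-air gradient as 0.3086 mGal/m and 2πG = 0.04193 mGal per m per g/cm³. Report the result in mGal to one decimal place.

Δg_SB(A) = 978120.12 − 978197.42 + 0.3086×844.8 − 0.04193×3.08×844.8 = 74.30 mGal
Δg_SB(B) = 978072.63 − 978197.42 + 0.3086×352.1 − 0.04193×3.08×352.1 = -61.60 mGal
Difference = -61.60 − (74.30) = -135.90 mGal

-135.9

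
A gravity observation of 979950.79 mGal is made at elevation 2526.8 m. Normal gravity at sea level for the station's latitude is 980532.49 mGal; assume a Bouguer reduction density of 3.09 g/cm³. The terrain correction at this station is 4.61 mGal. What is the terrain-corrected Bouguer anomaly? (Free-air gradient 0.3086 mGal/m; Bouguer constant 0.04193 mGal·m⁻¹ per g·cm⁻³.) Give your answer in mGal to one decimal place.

-124.7

Free-air correction = 0.3086 × 2526.8 = 779.77 mGal
Free-air anomaly = 979950.79 − 980532.49 + (779.77) = 198.07 mGal
Bouguer slab correction = 0.04193 × 3.09 × 2526.8 = 327.38 mGal
Simple Bouguer anomaly = 198.07 − (327.38) = -129.31 mGal
Complete Bouguer anomaly = -129.31 + 4.61 = -124.70 mGal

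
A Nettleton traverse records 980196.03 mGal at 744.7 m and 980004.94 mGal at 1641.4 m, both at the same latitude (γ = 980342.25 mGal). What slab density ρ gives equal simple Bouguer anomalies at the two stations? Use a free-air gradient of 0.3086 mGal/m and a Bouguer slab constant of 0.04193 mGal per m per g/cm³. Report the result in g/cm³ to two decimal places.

Δg_obs = 980004.94 − 980196.03 = -191.09 mGal over Δh = 1641.4 − 744.7 = 896.7 m
Equal Bouguer anomalies ⇒ Δg_obs + (0.3086 − 0.04193ρ)·Δh = 0
0.3086 − 0.04193ρ = −Δg_obs/Δh = 0.21310
ρ = (0.3086 − 0.21310) / 0.04193 = 2.28 g/cm³

2.28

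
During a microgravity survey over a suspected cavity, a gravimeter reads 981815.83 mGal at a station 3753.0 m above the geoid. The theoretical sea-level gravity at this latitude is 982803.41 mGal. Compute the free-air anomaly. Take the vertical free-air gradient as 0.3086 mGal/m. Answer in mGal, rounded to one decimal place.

Free-air correction = 0.3086 × 3753.0 = 1158.18 mGal
Free-air anomaly = 981815.83 − 982803.41 + (1158.18) = 170.60 mGal

170.6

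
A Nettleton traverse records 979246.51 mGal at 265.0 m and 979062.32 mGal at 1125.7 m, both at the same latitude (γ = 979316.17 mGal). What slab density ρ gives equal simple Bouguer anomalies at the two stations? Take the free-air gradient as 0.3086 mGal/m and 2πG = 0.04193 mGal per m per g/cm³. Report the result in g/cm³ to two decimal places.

2.26

Δg_obs = 979062.32 − 979246.51 = -184.19 mGal over Δh = 1125.7 − 265.0 = 860.7 m
Equal Bouguer anomalies ⇒ Δg_obs + (0.3086 − 0.04193ρ)·Δh = 0
0.3086 − 0.04193ρ = −Δg_obs/Δh = 0.21400
ρ = (0.3086 − 0.21400) / 0.04193 = 2.26 g/cm³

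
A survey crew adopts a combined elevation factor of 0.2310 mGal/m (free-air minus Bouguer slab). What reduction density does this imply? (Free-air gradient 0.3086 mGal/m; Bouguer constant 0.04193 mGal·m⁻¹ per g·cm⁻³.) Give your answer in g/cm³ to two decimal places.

0.2310 = 0.3086 − 0.04193 × ρ
ρ = (0.3086 − 0.2310) / 0.04193 = 1.85 g/cm³

1.85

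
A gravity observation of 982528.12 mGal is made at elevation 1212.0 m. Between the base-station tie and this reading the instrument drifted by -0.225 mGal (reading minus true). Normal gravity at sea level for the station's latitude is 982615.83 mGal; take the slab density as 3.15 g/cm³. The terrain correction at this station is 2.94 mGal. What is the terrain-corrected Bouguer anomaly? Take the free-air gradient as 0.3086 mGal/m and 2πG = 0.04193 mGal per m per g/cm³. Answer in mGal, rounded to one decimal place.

129.4

Drift-corrected reading = 982528.12 − (-0.225) = 982528.345 mGal
Free-air correction = 0.3086 × 1212.0 = 374.02 mGal
Free-air anomaly = 982528.345 − 982615.83 + (374.02) = 286.535 mGal
Bouguer slab correction = 0.04193 × 3.15 × 1212.0 = 160.08 mGal
Simple Bouguer anomaly = 286.535 − (160.08) = 126.455 mGal
Complete Bouguer anomaly = 126.455 + 2.94 = 129.395 mGal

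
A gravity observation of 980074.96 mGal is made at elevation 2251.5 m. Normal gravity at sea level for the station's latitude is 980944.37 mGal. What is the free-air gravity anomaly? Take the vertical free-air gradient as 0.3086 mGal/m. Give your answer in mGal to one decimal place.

-174.6

Free-air correction = 0.3086 × 2251.5 = 694.81 mGal
Free-air anomaly = 980074.96 − 980944.37 + (694.81) = -174.60 mGal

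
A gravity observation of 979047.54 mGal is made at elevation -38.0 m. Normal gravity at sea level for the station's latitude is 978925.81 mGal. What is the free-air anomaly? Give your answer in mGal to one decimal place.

110.0

Free-air correction = 0.3086 × -38.0 = -11.73 mGal
Free-air anomaly = 979047.54 − 978925.81 + (-11.73) = 110.00 mGal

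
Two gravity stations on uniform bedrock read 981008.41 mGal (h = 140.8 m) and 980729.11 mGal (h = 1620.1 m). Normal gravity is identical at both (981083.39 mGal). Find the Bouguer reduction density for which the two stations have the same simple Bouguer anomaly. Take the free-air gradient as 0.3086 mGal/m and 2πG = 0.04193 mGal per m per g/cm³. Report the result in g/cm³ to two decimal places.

Δg_obs = 980729.11 − 981008.41 = -279.30 mGal over Δh = 1620.1 − 140.8 = 1479.3 m
Equal Bouguer anomalies ⇒ Δg_obs + (0.3086 − 0.04193ρ)·Δh = 0
0.3086 − 0.04193ρ = −Δg_obs/Δh = 0.18881
ρ = (0.3086 − 0.18881) / 0.04193 = 2.86 g/cm³

2.86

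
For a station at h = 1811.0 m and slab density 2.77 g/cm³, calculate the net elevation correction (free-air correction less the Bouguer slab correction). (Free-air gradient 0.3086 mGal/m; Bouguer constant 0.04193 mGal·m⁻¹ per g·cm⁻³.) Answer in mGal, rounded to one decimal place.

Combined gradient = 0.3086 − 0.04193 × 2.77 = 0.1924539 mGal/m
Combined elevation correction = 0.1924539 × 1811.0 = 348.5 mGal

348.5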